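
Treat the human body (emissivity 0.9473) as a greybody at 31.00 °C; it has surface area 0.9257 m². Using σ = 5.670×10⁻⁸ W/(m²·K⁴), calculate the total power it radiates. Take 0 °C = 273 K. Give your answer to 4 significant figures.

P ≈ 424.7 W

T = 31.00 °C + 273 = 304.00 K.
Area A = 0.9257 m².
P = εσAT⁴ = 0.9473 × 5.670×10⁻⁸ × 0.9257 × (304.00)⁴ = 424.7 W.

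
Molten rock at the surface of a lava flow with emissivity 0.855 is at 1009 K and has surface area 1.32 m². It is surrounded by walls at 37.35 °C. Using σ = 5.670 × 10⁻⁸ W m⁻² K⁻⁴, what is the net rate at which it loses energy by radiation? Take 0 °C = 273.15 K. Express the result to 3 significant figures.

Net loss ≈ 6.57×10⁴ W

Surroundings: T = 37.35 °C + 273.15 = 310.50 K.
Area A = 1.32 m².
Net radiated power P_net = εσA(T⁴ − T₀⁴) = 0.855×5.670×10⁻⁸×1.32×(1009⁴ − 310.50⁴).
T⁴ − T₀⁴ = 1.03649×10¹² − 9.29494×10⁹ = 1.02720×10¹² K⁴, so P_net = 6.57×10⁴ W.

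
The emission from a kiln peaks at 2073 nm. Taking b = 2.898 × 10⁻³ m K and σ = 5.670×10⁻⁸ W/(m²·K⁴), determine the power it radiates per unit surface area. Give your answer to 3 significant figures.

I ≈ 2.17×10⁵ W/m²

Wien's law: T = b/λ_max = 2.898×10⁻³/2.073×10⁻⁶ = 1397.97 K.
Then I = σT⁴ = 5.670×10⁻⁸×(1397.97)⁴ = 2.17×10⁵ W/m².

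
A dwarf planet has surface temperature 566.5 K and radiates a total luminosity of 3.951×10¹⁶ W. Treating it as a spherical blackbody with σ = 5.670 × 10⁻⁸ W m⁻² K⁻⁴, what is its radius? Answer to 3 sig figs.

R ≈ 7.34×10⁵ m

L = 4πR²σT⁴ ⇒ R = √(L/(4πσT⁴)).
σT⁴ = 5839.59 W/m², so R = √(3.951×10¹⁶/(4π×5839.59)) = 7.34×10⁵ m.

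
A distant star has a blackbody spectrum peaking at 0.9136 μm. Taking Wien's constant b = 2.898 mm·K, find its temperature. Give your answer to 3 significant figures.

Wien's law gives T = b/λ_max = (2.898×10⁻³ m·K)/(9.136×10⁻⁷ m) = 3.17×10³ K.

T ≈ 3.17×10³ K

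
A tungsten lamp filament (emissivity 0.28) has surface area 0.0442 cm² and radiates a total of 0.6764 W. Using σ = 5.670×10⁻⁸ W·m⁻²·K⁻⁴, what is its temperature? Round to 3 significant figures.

Area A = 0.0442 cm² = 4.42×10⁻⁶ m².
P = εσAT⁴ ⇒ T = (P/(εσA))^(1/4) = (0.6764/(0.28×5.670×10⁻⁸×4.42×10⁻⁶))^(1/4) = 1.76×10³ K.

T ≈ 1.76×10³ K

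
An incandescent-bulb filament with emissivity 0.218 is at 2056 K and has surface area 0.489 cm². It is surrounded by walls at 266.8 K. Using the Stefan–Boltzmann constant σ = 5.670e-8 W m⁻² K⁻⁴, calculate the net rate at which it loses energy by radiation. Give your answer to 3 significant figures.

Area A = 0.489 cm² = 4.89×10⁻⁵ m².
Net radiated power P_net = εσA(T⁴ − T₀⁴) = 0.218×5.670×10⁻⁸×4.89×10⁻⁵×(2056⁴ − 266.8⁴).
T⁴ − T₀⁴ = 1.78687×10¹³ − 5.06691×10⁹ = 1.78636×10¹³ K⁴, so P_net = 10.8 W.

Net loss ≈ 10.8 W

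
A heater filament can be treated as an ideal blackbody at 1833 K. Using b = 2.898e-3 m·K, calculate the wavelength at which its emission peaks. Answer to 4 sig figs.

Wien's displacement law: λ_max = b/T = (2.898×10⁻³ m·K)/(1833 K) = 1.5810×10⁻⁶ m.
That is 1581 nm, in the infrared range.

λ_max ≈ 1581 nm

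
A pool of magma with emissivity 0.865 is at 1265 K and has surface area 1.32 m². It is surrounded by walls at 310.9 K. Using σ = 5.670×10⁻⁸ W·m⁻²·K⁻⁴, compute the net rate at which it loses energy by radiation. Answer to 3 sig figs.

Area A = 1.32 m².
Net radiated power P_net = εσA(T⁴ − T₀⁴) = 0.865×5.670×10⁻⁸×1.32×(1265⁴ − 310.9⁴).
T⁴ − T₀⁴ = 2.56072×10¹² − 9.34293×10⁹ = 2.55138×10¹² K⁴, so P_net = 1.65×10⁵ W.

Net loss ≈ 1.65×10⁵ W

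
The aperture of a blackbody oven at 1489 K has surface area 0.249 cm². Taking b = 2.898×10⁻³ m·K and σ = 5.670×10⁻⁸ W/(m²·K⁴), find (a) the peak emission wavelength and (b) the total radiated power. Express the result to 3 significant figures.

(a) λ_max = b/T = 2.898×10⁻³/1489 = 1.946×10⁻⁶ m = 1.95 μm.
Area A = 0.249 cm² = 2.49×10⁻⁵ m².
(b) P = σAT⁴ = 5.670×10⁻⁸×2.49×10⁻⁵×(1489)⁴ = 6.94 W.

λ_max ≈ 1.95 μm; P ≈ 6.94 W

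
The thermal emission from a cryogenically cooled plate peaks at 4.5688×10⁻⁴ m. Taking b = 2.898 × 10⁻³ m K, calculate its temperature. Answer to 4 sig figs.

Wien's law gives T = b/λ_max = (2.898×10⁻³ m·K)/(4.5688×10⁻⁴ m) = 6.343 K.

T ≈ 6.343 K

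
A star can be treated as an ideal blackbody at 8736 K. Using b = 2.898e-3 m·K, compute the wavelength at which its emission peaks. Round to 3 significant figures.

λ_max ≈ 0.332 μm

Wien's displacement law: λ_max = b/T = (2.898×10⁻³ m·K)/(8736 K) = 3.317×10⁻⁷ m.
That is 0.332 μm, in the ultraviolet range.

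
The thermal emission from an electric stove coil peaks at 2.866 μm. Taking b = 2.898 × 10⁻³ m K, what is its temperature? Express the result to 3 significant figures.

T ≈ 1.01×10³ K

Wien's law gives T = b/λ_max = (2.898×10⁻³ m·K)/(2.866×10⁻⁶ m) = 1.01×10³ K.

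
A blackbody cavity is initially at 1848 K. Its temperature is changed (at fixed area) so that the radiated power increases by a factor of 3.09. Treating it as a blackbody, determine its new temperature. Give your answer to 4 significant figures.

P ∝ T⁴, so T₂/T₁ = (P₂/P₁)^(1/4) = (3.09)^(1/4) = 1.32584.
T₂ = 1848 × 1.32584 = 2450 K.

T₂ ≈ 2450 K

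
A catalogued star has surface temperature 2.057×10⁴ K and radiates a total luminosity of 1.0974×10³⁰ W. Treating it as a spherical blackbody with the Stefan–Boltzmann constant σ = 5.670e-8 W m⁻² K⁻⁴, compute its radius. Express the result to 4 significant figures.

R ≈ 2.933×10⁹ m

L = 4πR²σT⁴ ⇒ R = √(L/(4πσT⁴)).
σT⁴ = 1.01513×10¹⁰ W/m², so R = √(1.0974×10³⁰/(4π×1.01513×10¹⁰)) = 2.933×10⁹ m.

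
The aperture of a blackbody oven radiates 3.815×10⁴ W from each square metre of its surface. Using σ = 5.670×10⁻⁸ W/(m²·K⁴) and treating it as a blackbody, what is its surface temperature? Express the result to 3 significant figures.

I = σT⁴, so T = (I/σ)^(1/4) = (3.815×10⁴/(5.670×10⁻⁸))^(1/4) = 906 K.

T ≈ 906 K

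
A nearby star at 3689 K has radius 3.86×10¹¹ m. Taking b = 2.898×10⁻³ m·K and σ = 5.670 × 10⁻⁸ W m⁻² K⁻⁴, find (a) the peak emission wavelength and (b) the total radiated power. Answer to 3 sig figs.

(a) λ_max = b/T = 2.898×10⁻³/3689 = 7.856×10⁻⁷ m = 786 nm.
Surface area A = 4πR² = 4π(3.86×10¹¹ m)² = 1.87234×10²⁴ m².
(b) P = σAT⁴ = 5.670×10⁻⁸×1.87234×10²⁴×(3689)⁴ = 1.97×10³¹ W.

λ_max ≈ 786 nm; P ≈ 1.97×10³¹ W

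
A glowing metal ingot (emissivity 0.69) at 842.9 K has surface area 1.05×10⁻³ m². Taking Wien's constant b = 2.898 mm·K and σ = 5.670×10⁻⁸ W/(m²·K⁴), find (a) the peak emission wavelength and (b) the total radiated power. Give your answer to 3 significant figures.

(a) λ_max = b/T = 2.898×10⁻³/842.9 = 3.438×10⁻⁶ m = 3.44 μm.
Area A = 1.05×10⁻³ m².
(b) P = εσAT⁴ = 0.69×5.670×10⁻⁸×1.05×10⁻³×(842.9)⁴ = 20.7 W.

λ_max ≈ 3.44 μm; P ≈ 20.7 W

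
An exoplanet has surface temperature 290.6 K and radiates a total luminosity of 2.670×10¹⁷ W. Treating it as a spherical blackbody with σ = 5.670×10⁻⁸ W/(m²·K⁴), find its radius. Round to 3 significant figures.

L = 4πR²σT⁴ ⇒ R = √(L/(4πσT⁴)).
σT⁴ = 404.357 W/m², so R = √(2.670×10¹⁷/(4π×404.357)) = 7.25×10⁶ m.

R ≈ 7.25×10⁶ m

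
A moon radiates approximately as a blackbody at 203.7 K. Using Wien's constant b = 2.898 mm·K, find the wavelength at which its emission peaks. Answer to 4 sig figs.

Wien's displacement law: λ_max = b/T = (2.898×10⁻³ m·K)/(203.7 K) = 1.4227×10⁻⁵ m.
That is 14.23 μm, in the infrared range.

λ_max ≈ 14.23 μm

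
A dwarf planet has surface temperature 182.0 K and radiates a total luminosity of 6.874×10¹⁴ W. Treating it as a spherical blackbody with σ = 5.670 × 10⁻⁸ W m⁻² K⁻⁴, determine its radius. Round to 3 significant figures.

L = 4πR²σT⁴ ⇒ R = √(L/(4πσT⁴)).
σT⁴ = 62.2112 W/m², so R = √(6.874×10¹⁴/(4π×62.2112)) = 9.38×10⁵ m.

R ≈ 9.38×10⁵ m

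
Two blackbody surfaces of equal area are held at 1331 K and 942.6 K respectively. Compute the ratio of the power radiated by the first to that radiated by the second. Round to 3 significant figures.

With equal areas, P₁/P₂ = (T₁/T₂)⁴ = (1331/942.6)⁴ = 3.98.

P₁/P₂ ≈ 3.98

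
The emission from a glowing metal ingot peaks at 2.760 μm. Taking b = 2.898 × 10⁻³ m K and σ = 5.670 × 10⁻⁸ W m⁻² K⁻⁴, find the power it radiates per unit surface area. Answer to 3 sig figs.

I ≈ 6.89×10⁴ W/m²

Wien's law: T = b/λ_max = 2.898×10⁻³/2.760×10⁻⁶ = 1050.00 K.
Then I = σT⁴ = 5.670×10⁻⁸×(1050.00)⁴ = 6.89×10⁴ W/m².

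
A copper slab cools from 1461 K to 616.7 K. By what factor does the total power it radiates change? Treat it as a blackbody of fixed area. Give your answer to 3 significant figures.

P₂/P₁ ≈ 0.0317

P ∝ T⁴, so P₂/P₁ = (T₂/T₁)⁴ = (616.7/1461)⁴ = (0.422108)⁴ = 0.0317.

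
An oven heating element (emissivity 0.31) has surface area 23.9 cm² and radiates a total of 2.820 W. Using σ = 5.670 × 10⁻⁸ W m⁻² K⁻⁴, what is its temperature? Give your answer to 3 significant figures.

T ≈ 509 K

Area A = 23.9 cm² = 2.39×10⁻³ m².
P = εσAT⁴ ⇒ T = (P/(εσA))^(1/4) = (2.820/(0.31×5.670×10⁻⁸×2.39×10⁻³))^(1/4) = 509 K.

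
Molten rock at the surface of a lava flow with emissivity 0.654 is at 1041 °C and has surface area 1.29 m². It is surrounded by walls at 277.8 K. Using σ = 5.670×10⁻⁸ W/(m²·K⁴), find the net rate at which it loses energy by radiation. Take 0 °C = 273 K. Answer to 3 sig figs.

T = 1041 °C + 273 = 1314 K.
Area A = 1.29 m².
Net radiated power P_net = εσA(T⁴ − T₀⁴) = 0.654×5.670×10⁻⁸×1.29×(1314⁴ − 277.8⁴).
T⁴ − T₀⁴ = 2.98113×10¹² − 5.95565×10⁹ = 2.97517×10¹² K⁴, so P_net = 1.42×10⁵ W.

Net loss ≈ 1.42×10⁵ W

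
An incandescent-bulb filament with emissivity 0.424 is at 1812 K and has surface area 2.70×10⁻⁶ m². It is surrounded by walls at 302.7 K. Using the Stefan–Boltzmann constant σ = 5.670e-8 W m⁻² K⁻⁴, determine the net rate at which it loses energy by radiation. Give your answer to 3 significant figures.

Area A = 2.70×10⁻⁶ m².
Net radiated power P_net = εσA(T⁴ − T₀⁴) = 0.424×5.670×10⁻⁸×2.70×10⁻⁶×(1812⁴ − 302.7⁴).
T⁴ − T₀⁴ = 1.07803×10¹³ − 8.39556×10⁹ = 1.07719×10¹³ K⁴, so P_net = 0.699 W.

Net loss ≈ 0.699 W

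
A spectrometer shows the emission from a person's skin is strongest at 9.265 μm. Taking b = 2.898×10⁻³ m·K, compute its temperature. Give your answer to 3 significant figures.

Wien's law gives T = b/λ_max = (2.898×10⁻³ m·K)/(9.265×10⁻⁶ m) = 313 K.

T ≈ 313 K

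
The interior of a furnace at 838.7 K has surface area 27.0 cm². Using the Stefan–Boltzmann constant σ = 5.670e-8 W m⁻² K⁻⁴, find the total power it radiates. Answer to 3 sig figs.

P ≈ 75.7 W

Area A = 27.0 cm² = 2.70×10⁻³ m².
P = σAT⁴ = 5.670×10⁻⁸ × 2.70×10⁻³ × (838.7)⁴ = 75.7 W.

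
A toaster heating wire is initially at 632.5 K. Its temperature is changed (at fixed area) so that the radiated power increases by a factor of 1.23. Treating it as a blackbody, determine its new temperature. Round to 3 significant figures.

T₂ ≈ 666 K

P ∝ T⁴, so T₂/T₁ = (P₂/P₁)^(1/4) = (1.23)^(1/4) = 1.05312.
T₂ = 632.5 × 1.05312 = 666 K.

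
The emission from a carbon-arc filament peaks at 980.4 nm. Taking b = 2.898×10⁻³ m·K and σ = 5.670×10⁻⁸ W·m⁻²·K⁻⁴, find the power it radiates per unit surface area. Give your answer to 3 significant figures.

Wien's law: T = b/λ_max = 2.898×10⁻³/9.804×10⁻⁷ = 2955.94 K.
Then I = σT⁴ = 5.670×10⁻⁸×(2955.94)⁴ = 4.33×10⁶ W/m².

I ≈ 4.33×10⁶ W/m²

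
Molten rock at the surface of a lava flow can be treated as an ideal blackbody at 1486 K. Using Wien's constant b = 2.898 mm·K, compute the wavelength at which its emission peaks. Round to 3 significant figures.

Wien's displacement law: λ_max = b/T = (2.898×10⁻³ m·K)/(1486 K) = 1.950×10⁻⁶ m.
That is 1.95 μm, in the infrared range.

λ_max ≈ 1.95 μm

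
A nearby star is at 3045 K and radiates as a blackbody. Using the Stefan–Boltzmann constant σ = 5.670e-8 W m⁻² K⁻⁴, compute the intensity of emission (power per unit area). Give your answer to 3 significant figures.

I ≈ 4.87×10⁶ W/m²

Stefan–Boltzmann: I = σT⁴ = 5.670×10⁻⁸ × (3045)⁴ = 4.87×10⁶ W/m².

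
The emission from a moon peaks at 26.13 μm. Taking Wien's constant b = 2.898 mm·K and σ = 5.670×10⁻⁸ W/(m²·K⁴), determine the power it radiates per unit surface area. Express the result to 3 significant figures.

Wien's law: T = b/λ_max = 2.898×10⁻³/2.613×10⁻⁵ = 110.907 K.
Then I = σT⁴ = 5.670×10⁻⁸×(110.907)⁴ = 8.58 W/m².

I ≈ 8.58 W/m²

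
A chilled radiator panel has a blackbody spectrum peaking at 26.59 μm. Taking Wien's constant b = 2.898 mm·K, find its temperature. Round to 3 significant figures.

T ≈ 109 K

Wien's law gives T = b/λ_max = (2.898×10⁻³ m·K)/(2.659×10⁻⁵ m) = 109 K.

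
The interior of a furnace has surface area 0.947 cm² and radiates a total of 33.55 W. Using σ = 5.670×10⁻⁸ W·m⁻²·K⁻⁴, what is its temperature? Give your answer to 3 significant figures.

T ≈ 1.58×10³ K

Area A = 0.947 cm² = 9.47×10⁻⁵ m².
P = σAT⁴ ⇒ T = (P/(σA))^(1/4) = (33.55/(5.670×10⁻⁸×9.47×10⁻⁵))^(1/4) = 1.58×10³ K.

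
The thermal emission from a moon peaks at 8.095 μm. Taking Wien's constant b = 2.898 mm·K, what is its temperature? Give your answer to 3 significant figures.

Wien's law gives T = b/λ_max = (2.898×10⁻³ m·K)/(8.095×10⁻⁶ m) = 358 K.

T ≈ 358 K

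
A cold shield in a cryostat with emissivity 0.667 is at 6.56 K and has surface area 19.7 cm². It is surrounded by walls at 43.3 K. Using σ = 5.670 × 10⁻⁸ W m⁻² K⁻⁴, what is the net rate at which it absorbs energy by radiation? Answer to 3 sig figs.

Area A = 19.7 cm² = 1.97×10⁻³ m².
Net radiated power P_net = εσA(T⁴ − T₀⁴) = 0.667×5.670×10⁻⁸×1.97×10⁻³×(6.56⁴ − 43.3⁴).
T⁴ − T₀⁴ = 1851.89 − 3.51521×10⁶ = -3.51336×10⁶ K⁴, so P_net = -2.62×10⁻⁴ W — negative, meaning a net gain of 2.62×10⁻⁴ W.

Net gain ≈ 2.62×10⁻⁴ W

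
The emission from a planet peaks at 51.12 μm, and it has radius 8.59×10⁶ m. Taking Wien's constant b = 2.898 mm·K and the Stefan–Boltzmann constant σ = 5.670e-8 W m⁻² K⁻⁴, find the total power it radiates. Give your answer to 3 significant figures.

P ≈ 5.43×10¹⁴ W

Wien's law: T = b/λ_max = 2.898×10⁻³/5.112×10⁻⁵ = 56.6901 K.
Surface area A = 4πR² = 4π(8.59×10⁶ m)² = 9.27249×10¹⁴ m².
Then P = σAT⁴ = 5.670×10⁻⁸×9.27249×10¹⁴×(56.6901)⁴ = 5.43×10¹⁴ W.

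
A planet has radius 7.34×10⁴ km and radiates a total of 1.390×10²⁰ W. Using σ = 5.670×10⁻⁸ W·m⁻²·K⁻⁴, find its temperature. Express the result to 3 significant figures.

Surface area A = 4πR² = 4π(7.34×10⁷ m)² = 6.77021×10¹⁶ m².
P = σAT⁴ ⇒ T = (P/(σA))^(1/4) = (1.390×10²⁰/(5.670×10⁻⁸×6.77021×10¹⁶))^(1/4) = 436 K.

T ≈ 436 K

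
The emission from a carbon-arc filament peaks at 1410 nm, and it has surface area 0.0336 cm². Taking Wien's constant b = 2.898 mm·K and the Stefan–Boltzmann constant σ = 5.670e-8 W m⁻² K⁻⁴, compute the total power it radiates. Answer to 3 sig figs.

Wien's law: T = b/λ_max = 2.898×10⁻³/1.410×10⁻⁶ = 2055.32 K.
Area A = 0.0336 cm² = 3.36×10⁻⁶ m².
Then P = σAT⁴ = 5.670×10⁻⁸×3.36×10⁻⁶×(2055.32)⁴ = 3.40 W.

P ≈ 3.40 W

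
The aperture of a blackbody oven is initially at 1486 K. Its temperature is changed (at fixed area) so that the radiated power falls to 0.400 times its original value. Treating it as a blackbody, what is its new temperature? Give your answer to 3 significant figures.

P ∝ T⁴, so T₂/T₁ = (P₂/P₁)^(1/4) = (0.400)^(1/4) = 0.795271.
T₂ = 1486 × 0.795271 = 1.18×10³ K.

T₂ ≈ 1.18×10³ K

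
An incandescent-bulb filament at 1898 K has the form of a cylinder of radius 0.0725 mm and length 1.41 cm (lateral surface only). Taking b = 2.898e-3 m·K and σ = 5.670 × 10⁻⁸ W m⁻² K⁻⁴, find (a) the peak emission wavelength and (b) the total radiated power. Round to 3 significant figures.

(a) λ_max = b/T = 2.898×10⁻³/1898 = 1.527×10⁻⁶ m = 1.53×10³ nm.
Lateral area A = 2πrL = 2π×7.25×10⁻⁵×0.0141 = 6.42299×10⁻⁶ m².
(b) P = σAT⁴ = 5.670×10⁻⁸×6.42299×10⁻⁶×(1898)⁴ = 4.73 W.

λ_max ≈ 1.53×10³ nm; P ≈ 4.73 W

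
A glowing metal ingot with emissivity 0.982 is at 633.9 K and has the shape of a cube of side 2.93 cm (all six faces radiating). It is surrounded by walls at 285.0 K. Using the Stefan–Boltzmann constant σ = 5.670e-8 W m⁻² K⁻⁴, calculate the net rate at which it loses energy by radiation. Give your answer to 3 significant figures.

Net loss ≈ 44.4 W

Area A = 6s² = 6×(0.0293 m)² = 5.15094×10⁻³ m².
Net radiated power P_net = εσA(T⁴ − T₀⁴) = 0.982×5.670×10⁻⁸×5.15094×10⁻³×(633.9⁴ − 285.0⁴).
T⁴ − T₀⁴ = 1.61467×10¹¹ − 6.59750×10⁹ = 1.54870×10¹¹ K⁴, so P_net = 44.4 W.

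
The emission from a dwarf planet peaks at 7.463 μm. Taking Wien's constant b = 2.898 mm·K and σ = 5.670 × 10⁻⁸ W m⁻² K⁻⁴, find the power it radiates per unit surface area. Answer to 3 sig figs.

Wien's law: T = b/λ_max = 2.898×10⁻³/7.463×10⁻⁶ = 388.316 K.
Then I = σT⁴ = 5.670×10⁻⁸×(388.316)⁴ = 1.29×10³ W/m².

I ≈ 1.29×10³ W/m²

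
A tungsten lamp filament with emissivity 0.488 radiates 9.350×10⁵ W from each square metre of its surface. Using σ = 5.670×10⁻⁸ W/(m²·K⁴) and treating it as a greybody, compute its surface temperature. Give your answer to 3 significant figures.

T ≈ 2.41×10³ K

I = εσT⁴, so T = (I/εσ)^(1/4) = (9.350×10⁵/(0.488×5.670×10⁻⁸))^(1/4) = 2.41×10³ K.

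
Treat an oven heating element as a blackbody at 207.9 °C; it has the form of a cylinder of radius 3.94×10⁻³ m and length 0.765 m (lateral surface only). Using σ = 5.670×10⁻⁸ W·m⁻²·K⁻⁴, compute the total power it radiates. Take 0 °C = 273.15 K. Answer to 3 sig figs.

T = 207.9 °C + 273.15 = 481.05 K.
Lateral area A = 2πrL = 2π×3.94×10⁻³×0.765 = 0.0189381 m².
P = σAT⁴ = 5.670×10⁻⁸ × 0.0189381 × (481.05)⁴ = 57.5 W.

P ≈ 57.5 W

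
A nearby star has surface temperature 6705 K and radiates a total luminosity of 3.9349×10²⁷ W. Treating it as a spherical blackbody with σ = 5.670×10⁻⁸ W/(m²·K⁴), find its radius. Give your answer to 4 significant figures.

R ≈ 1.653×10⁹ m

L = 4πR²σT⁴ ⇒ R = √(L/(4πσT⁴)).
σT⁴ = 1.14598×10⁸ W/m², so R = √(3.9349×10²⁷/(4π×1.14598×10⁸)) = 1.653×10⁹ m.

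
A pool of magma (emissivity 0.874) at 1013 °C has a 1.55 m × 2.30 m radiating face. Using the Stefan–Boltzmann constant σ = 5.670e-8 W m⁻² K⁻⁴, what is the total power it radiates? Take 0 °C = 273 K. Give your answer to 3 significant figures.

P ≈ 4.83×10⁵ W

T = 1013 °C + 273 = 1286 K.
Area A = 1.55 × 2.30 = 3.565 m².
P = εσAT⁴ = 0.874 × 5.670×10⁻⁸ × 3.565 × (1286)⁴ = 4.83×10⁵ W.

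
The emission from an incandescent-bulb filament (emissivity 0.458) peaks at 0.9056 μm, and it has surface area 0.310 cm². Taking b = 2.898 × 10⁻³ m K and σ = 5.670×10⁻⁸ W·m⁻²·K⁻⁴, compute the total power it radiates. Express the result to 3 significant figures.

P ≈ 84.4 W

Wien's law: T = b/λ_max = 2.898×10⁻³/9.056×10⁻⁷ = 3200.09 K.
Area A = 0.310 cm² = 3.10×10⁻⁵ m².
Then P = εσAT⁴ = 0.458×5.670×10⁻⁸×3.10×10⁻⁵×(3200.09)⁴ = 84.4 W.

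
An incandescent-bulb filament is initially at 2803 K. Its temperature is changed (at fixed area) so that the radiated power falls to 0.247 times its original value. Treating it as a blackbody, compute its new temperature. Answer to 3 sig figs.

T₂ ≈ 1.98×10³ K

P ∝ T⁴, so T₂/T₁ = (P₂/P₁)^(1/4) = (0.247)^(1/4) = 0.704976.
T₂ = 2803 × 0.704976 = 1.98×10³ K.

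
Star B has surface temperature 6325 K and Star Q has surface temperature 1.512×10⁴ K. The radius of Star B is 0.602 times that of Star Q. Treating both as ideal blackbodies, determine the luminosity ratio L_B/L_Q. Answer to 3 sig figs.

L ∝ R²T⁴, so L_B/L_Q = (R_B/R_Q)²(T_B/T_Q)⁴ = (0.602)² × (6325/1.512×10⁴)⁴ = 0.362404 × 0.0306221 = 0.0111.

L_B/L_Q ≈ 0.0111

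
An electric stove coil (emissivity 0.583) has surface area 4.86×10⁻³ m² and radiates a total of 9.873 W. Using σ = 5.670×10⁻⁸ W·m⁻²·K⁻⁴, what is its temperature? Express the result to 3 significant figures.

Area A = 4.86×10⁻³ m².
P = εσAT⁴ ⇒ T = (P/(εσA))^(1/4) = (9.873/(0.583×5.670×10⁻⁸×4.86×10⁻³))^(1/4) = 498 K.

T ≈ 498 K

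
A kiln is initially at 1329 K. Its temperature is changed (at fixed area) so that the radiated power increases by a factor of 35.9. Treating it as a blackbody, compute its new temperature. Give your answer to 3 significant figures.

T₂ ≈ 3.25×10³ K

P ∝ T⁴, so T₂/T₁ = (P₂/P₁)^(1/4) = (35.9)^(1/4) = 2.44779.
T₂ = 1329 × 2.44779 = 3.25×10³ K.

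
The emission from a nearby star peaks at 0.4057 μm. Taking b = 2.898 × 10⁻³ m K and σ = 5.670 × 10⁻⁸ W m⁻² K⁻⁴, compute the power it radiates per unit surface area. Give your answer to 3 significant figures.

Wien's law: T = b/λ_max = 2.898×10⁻³/4.057×10⁻⁷ = 7143.21 K.
Then I = σT⁴ = 5.670×10⁻⁸×(7143.21)⁴ = 1.48×10⁸ W/m².

I ≈ 1.48×10⁸ W/m²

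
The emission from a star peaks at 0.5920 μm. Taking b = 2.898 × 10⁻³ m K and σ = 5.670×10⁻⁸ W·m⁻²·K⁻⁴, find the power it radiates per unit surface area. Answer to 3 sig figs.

I ≈ 3.26×10⁷ W/m²

Wien's law: T = b/λ_max = 2.898×10⁻³/5.920×10⁻⁷ = 4895.27 K.
Then I = σT⁴ = 5.670×10⁻⁸×(4895.27)⁴ = 3.26×10⁷ W/m².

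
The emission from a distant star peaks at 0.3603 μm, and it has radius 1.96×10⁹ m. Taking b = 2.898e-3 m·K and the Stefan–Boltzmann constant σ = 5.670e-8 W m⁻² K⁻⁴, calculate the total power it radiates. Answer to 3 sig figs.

P ≈ 1.15×10²⁸ W

Wien's law: T = b/λ_max = 2.898×10⁻³/3.603×10⁻⁷ = 8043.30 K.
Surface area A = 4πR² = 4π(1.96×10⁹ m)² = 4.82750×10¹⁹ m².
Then P = σAT⁴ = 5.670×10⁻⁸×4.82750×10¹⁹×(8043.30)⁴ = 1.15×10²⁸ W.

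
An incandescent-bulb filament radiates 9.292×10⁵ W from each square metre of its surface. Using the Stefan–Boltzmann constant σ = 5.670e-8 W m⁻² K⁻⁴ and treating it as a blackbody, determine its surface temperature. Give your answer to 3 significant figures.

I = σT⁴, so T = (I/σ)^(1/4) = (9.292×10⁵/(5.670×10⁻⁸))^(1/4) = 2.01×10³ K.

T ≈ 2.01×10³ K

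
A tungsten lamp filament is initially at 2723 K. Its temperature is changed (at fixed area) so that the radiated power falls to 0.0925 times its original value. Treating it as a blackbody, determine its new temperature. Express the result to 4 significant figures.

P ∝ T⁴, so T₂/T₁ = (P₂/P₁)^(1/4) = (0.0925)^(1/4) = 0.551487.
T₂ = 2723 × 0.551487 = 1502 K.

T₂ ≈ 1502 K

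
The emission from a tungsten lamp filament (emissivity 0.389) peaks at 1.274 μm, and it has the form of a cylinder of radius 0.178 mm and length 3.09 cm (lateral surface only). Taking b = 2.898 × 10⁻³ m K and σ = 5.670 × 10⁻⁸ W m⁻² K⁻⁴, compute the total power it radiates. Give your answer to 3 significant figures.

P ≈ 20.4 W

Wien's law: T = b/λ_max = 2.898×10⁻³/1.274×10⁻⁶ = 2274.73 K.
Lateral area A = 2πrL = 2π×1.78×10⁻⁴×0.0309 = 3.45588×10⁻⁵ m².
Then P = εσAT⁴ = 0.389×5.670×10⁻⁸×3.45588×10⁻⁵×(2274.73)⁴ = 20.4 W.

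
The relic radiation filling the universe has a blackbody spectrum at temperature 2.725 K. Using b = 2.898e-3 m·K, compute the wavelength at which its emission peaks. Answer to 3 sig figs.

λ_max ≈ 1.06×10⁻³ m

Wien's displacement law: λ_max = b/T = (2.898×10⁻³ m·K)/(2.725 K) = 1.063×10⁻³ m.
That is 1.06×10⁻³ m, in the microwave range.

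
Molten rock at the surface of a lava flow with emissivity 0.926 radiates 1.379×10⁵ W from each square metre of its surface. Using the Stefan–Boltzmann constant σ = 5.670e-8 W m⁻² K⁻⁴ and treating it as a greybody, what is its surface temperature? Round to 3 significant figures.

I = εσT⁴, so T = (I/εσ)^(1/4) = (1.379×10⁵/(0.926×5.670×10⁻⁸))^(1/4) = 1.27×10³ K.

T ≈ 1.27×10³ K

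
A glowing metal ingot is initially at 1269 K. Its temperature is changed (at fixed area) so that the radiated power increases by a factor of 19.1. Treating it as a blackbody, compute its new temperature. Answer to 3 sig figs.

T₂ ≈ 2.65×10³ K

P ∝ T⁴, so T₂/T₁ = (P₂/P₁)^(1/4) = (19.1)^(1/4) = 2.09054.
T₂ = 1269 × 2.09054 = 2.65×10³ K.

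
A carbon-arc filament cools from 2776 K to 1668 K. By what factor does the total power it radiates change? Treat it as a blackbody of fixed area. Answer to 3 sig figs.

P₂/P₁ ≈ 0.130

P ∝ T⁴, so P₂/P₁ = (T₂/T₁)⁴ = (1668/2776)⁴ = (0.600865)⁴ = 0.130.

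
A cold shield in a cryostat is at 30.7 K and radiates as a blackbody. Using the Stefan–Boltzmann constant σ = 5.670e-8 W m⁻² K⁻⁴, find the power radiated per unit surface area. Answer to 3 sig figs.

I ≈ 0.0504 W/m²

Stefan–Boltzmann: I = σT⁴ = 5.670×10⁻⁸ × (30.7)⁴ = 0.0504 W/m².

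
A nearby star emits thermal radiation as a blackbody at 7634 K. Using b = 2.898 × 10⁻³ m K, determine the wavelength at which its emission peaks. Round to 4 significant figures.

λ_max ≈ 379.6 nm

Wien's displacement law: λ_max = b/T = (2.898×10⁻³ m·K)/(7634 K) = 3.7962×10⁻⁷ m.
That is 379.6 nm, in the ultraviolet range.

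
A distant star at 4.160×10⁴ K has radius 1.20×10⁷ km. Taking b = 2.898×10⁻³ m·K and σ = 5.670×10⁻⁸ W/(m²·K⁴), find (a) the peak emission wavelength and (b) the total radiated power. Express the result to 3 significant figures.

(a) λ_max = b/T = 2.898×10⁻³/4.160×10⁴ = 6.966×10⁻⁸ m = 69.7 nm.
Surface area A = 4πR² = 4π(1.20×10¹⁰ m)² = 1.80956×10²¹ m².
(b) P = σAT⁴ = 5.670×10⁻⁸×1.80956×10²¹×(4.160×10⁴)⁴ = 3.07×10³² W.

λ_max ≈ 69.7 nm; P ≈ 3.07×10³² W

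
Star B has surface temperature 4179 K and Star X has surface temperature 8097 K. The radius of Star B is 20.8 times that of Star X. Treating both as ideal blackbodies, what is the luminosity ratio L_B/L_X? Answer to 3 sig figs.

L_B/L_X ≈ 30.7

L ∝ R²T⁴, so L_B/L_X = (R_B/R_X)²(T_B/T_X)⁴ = (20.8)² × (4179/8097)⁴ = 432.64 × 0.0709566 = 30.7.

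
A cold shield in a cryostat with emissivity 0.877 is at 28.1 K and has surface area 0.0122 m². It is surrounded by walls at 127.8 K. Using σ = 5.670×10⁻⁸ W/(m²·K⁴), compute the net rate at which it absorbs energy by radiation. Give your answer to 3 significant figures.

Area A = 0.0122 m².
Net radiated power P_net = εσA(T⁴ − T₀⁴) = 0.877×5.670×10⁻⁸×0.0122×(28.1⁴ − 127.8⁴).
T⁴ − T₀⁴ = 6.23484×10⁵ − 2.66762×10⁸ = -2.66139×10⁸ K⁴, so P_net = -0.161 W — negative, meaning a net gain of 0.161 W.

Net gain ≈ 0.161 W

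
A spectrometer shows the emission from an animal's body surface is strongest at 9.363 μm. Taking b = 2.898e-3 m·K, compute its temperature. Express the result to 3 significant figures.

Wien's law gives T = b/λ_max = (2.898×10⁻³ m·K)/(9.363×10⁻⁶ m) = 310 K.

T ≈ 310 K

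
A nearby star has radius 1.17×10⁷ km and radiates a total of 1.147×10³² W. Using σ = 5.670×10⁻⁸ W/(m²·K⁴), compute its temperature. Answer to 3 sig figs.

T ≈ 3.29×10⁴ K

Surface area A = 4πR² = 4π(1.17×10¹⁰ m)² = 1.72021×10²¹ m².
P = σAT⁴ ⇒ T = (P/(σA))^(1/4) = (1.147×10³²/(5.670×10⁻⁸×1.72021×10²¹))^(1/4) = 3.29×10⁴ K.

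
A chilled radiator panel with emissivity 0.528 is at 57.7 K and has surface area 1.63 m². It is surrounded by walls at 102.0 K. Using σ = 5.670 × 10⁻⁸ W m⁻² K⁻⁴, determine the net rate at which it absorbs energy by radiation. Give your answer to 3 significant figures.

Area A = 1.63 m².
Net radiated power P_net = εσA(T⁴ − T₀⁴) = 0.528×5.670×10⁻⁸×1.63×(57.7⁴ − 102.0⁴).
T⁴ − T₀⁴ = 1.10842×10⁷ − 1.08243×10⁸ = -9.71588×10⁷ K⁴, so P_net = -4.74 W — negative, meaning a net gain of 4.74 W.

Net gain ≈ 4.74 W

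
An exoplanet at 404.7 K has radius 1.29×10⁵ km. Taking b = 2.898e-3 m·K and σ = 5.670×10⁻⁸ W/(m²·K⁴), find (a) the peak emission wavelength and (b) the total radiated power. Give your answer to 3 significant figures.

λ_max ≈ 7.16 μm; P ≈ 3.18×10²⁰ W

(a) λ_max = b/T = 2.898×10⁻³/404.7 = 7.161×10⁻⁶ m = 7.16 μm.
Surface area A = 4πR² = 4π(1.29×10⁸ m)² = 2.09117×10¹⁷ m².
(b) P = σAT⁴ = 5.670×10⁻⁸×2.09117×10¹⁷×(404.7)⁴ = 3.18×10²⁰ W.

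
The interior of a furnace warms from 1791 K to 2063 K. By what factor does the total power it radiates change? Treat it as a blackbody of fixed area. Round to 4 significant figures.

P ∝ T⁴, so P₂/P₁ = (T₂/T₁)⁴ = (2063/1791)⁴ = (1.15187)⁴ = 1.760.

P₂/P₁ ≈ 1.760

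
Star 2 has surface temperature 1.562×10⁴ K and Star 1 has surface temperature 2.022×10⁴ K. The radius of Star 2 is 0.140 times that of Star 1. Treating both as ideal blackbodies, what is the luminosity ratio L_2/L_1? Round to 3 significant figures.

L ∝ R²T⁴, so L_2/L_1 = (R_2/R_1)²(T_2/T_1)⁴ = (0.140)² × (1.562×10⁴/2.022×10⁴)⁴ = 0.0196 × 0.356123 = 6.98×10⁻³.

L_2/L_1 ≈ 6.98×10⁻³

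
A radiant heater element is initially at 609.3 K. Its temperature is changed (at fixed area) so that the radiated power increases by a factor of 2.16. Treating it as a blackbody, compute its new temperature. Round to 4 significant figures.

T₂ ≈ 738.7 K

P ∝ T⁴, so T₂/T₁ = (P₂/P₁)^(1/4) = (2.16)^(1/4) = 1.21231.
T₂ = 609.3 × 1.21231 = 738.7 K.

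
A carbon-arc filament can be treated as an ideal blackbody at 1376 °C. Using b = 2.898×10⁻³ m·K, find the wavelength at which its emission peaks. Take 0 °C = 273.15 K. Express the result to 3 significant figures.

T = 1376 °C + 273.15 = 1649.15 K.
Wien's displacement law: λ_max = b/T = (2.898×10⁻³ m·K)/(1649.15 K) = 1.757×10⁻⁶ m.
That is 1.76 μm, in the infrared range.

λ_max ≈ 1.76 μm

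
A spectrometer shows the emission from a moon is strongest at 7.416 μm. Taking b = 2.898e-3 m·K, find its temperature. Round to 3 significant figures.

T ≈ 391 K

Wien's law gives T = b/λ_max = (2.898×10⁻³ m·K)/(7.416×10⁻⁶ m) = 391 K.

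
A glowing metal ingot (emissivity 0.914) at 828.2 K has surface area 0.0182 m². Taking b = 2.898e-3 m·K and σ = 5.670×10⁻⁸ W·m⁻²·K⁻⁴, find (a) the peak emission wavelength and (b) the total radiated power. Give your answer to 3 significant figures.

(a) λ_max = b/T = 2.898×10⁻³/828.2 = 3.499×10⁻⁶ m = 3.50 μm.
Area A = 0.0182 m².
(b) P = εσAT⁴ = 0.914×5.670×10⁻⁸×0.0182×(828.2)⁴ = 444 W.

λ_max ≈ 3.50 μm; P ≈ 444 W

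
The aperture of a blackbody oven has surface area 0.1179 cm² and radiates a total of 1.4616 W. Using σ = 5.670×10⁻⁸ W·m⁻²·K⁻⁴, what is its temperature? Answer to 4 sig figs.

Area A = 0.1179 cm² = 1.179×10⁻⁵ m².
P = σAT⁴ ⇒ T = (P/(σA))^(1/4) = (1.4616/(5.670×10⁻⁸×1.179×10⁻⁵))^(1/4) = 1216 K.

T ≈ 1216 K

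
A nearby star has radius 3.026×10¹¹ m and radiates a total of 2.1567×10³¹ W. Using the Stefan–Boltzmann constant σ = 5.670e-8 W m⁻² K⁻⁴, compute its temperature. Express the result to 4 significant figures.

Surface area A = 4πR² = 4π(3.026×10¹¹ m)² = 1.15066×10²⁴ m².
P = σAT⁴ ⇒ T = (P/(σA))^(1/4) = (2.1567×10³¹/(5.670×10⁻⁸×1.15066×10²⁴))^(1/4) = 4264 K.

T ≈ 4264 K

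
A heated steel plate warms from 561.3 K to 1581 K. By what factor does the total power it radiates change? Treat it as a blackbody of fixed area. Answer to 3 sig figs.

P₂/P₁ ≈ 62.9

P ∝ T⁴, so P₂/P₁ = (T₂/T₁)⁴ = (1581/561.3)⁴ = (2.81668)⁴ = 62.9.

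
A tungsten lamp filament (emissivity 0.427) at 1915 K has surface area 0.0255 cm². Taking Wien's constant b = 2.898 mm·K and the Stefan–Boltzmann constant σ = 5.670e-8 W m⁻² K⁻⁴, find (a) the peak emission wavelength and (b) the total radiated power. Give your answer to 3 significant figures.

λ_max ≈ 1.51×10³ nm; P ≈ 0.830 W

(a) λ_max = b/T = 2.898×10⁻³/1915 = 1.513×10⁻⁶ m = 1.51×10³ nm.
Area A = 0.0255 cm² = 2.55×10⁻⁶ m².
(b) P = εσAT⁴ = 0.427×5.670×10⁻⁸×2.55×10⁻⁶×(1915)⁴ = 0.830 W.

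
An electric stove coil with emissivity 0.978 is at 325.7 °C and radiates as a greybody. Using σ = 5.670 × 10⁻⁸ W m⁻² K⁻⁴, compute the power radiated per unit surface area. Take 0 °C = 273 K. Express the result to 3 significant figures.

T = 325.7 °C + 273 = 598.7 K.
Stefan–Boltzmann: I = εσT⁴ = 0.978 × 5.670×10⁻⁸ × (598.7)⁴ = 7.12×10³ W/m².

I ≈ 7.12×10³ W/m²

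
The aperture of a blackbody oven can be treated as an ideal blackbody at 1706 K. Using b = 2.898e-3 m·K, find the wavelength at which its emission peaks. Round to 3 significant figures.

λ_max ≈ 1.70×10³ nm

Wien's displacement law: λ_max = b/T = (2.898×10⁻³ m·K)/(1706 K) = 1.699×10⁻⁶ m.
That is 1.70×10³ nm, in the infrared range.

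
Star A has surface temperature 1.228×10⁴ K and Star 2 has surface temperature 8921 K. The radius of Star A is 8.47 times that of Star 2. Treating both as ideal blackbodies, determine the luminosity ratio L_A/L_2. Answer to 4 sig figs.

L ∝ R²T⁴, so L_A/L_2 = (R_A/R_2)²(T_A/T_2)⁴ = (8.47)² × (1.228×10⁴/8921)⁴ = 71.7409 × 3.59037 = 257.6.

L_A/L_2 ≈ 257.6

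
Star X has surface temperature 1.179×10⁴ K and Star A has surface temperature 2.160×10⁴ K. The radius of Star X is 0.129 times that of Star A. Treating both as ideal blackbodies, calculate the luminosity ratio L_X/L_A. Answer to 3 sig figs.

L ∝ R²T⁴, so L_X/L_A = (R_X/R_A)²(T_X/T_A)⁴ = (0.129)² × (1.179×10⁴/2.160×10⁴)⁴ = 0.016641 × 0.0887647 = 1.48×10⁻³.

L_X/L_A ≈ 1.48×10⁻³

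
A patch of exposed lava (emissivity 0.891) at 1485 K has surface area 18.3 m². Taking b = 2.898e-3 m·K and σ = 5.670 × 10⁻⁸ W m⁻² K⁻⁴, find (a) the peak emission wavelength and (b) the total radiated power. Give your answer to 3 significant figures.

(a) λ_max = b/T = 2.898×10⁻³/1485 = 1.952×10⁻⁶ m = 1.95 μm.
Area A = 18.3 m².
(b) P = εσAT⁴ = 0.891×5.670×10⁻⁸×18.3×(1485)⁴ = 4.50×10⁶ W.

λ_max ≈ 1.95 μm; P ≈ 4.50×10⁶ W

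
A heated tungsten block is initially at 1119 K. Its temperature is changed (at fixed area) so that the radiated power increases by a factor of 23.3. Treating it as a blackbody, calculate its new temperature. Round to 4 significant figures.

P ∝ T⁴, so T₂/T₁ = (P₂/P₁)^(1/4) = (23.3)^(1/4) = 2.19705.
T₂ = 1119 × 2.19705 = 2458 K.

T₂ ≈ 2458 K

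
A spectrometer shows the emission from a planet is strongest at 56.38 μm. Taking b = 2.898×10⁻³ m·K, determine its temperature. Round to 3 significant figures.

Wien's law gives T = b/λ_max = (2.898×10⁻³ m·K)/(5.638×10⁻⁵ m) = 51.4 K.

T ≈ 51.4 K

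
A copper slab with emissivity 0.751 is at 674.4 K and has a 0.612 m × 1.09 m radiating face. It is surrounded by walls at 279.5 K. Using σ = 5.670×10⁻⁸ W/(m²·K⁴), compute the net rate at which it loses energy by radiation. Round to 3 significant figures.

Area A = 0.612 × 1.09 = 0.66708 m².
Net radiated power P_net = εσA(T⁴ − T₀⁴) = 0.751×5.670×10⁻⁸×0.66708×(674.4⁴ − 279.5⁴).
T⁴ − T₀⁴ = 2.06857×10¹¹ − 6.10277×10⁹ = 2.00754×10¹¹ K⁴, so P_net = 5.70×10³ W.

Net loss ≈ 5.70×10³ W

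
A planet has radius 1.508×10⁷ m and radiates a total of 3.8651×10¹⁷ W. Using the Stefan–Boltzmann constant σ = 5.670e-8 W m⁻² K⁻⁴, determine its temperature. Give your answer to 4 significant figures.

T ≈ 221.0 K

Surface area A = 4πR² = 4π(1.508×10⁷ m)² = 2.85767×10¹⁵ m².
P = σAT⁴ ⇒ T = (P/(σA))^(1/4) = (3.8651×10¹⁷/(5.670×10⁻⁸×2.85767×10¹⁵))^(1/4) = 221.0 K.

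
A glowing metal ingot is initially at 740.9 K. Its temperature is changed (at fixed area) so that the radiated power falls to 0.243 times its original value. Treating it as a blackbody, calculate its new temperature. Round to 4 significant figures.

P ∝ T⁴, so T₂/T₁ = (P₂/P₁)^(1/4) = (0.243)^(1/4) = 0.702104.
T₂ = 740.9 × 0.702104 = 520.2 K.

T₂ ≈ 520.2 K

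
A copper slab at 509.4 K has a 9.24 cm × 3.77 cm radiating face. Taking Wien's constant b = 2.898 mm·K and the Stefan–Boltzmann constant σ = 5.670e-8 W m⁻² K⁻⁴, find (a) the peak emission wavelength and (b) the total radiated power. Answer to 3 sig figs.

λ_max ≈ 5.69 μm; P ≈ 13.3 W

(a) λ_max = b/T = 2.898×10⁻³/509.4 = 5.689×10⁻⁶ m = 5.69 μm.
Area A = 0.0924 × 0.0377 = 3.48348×10⁻³ m².
(b) P = σAT⁴ = 5.670×10⁻⁸×3.48348×10⁻³×(509.4)⁴ = 13.3 W.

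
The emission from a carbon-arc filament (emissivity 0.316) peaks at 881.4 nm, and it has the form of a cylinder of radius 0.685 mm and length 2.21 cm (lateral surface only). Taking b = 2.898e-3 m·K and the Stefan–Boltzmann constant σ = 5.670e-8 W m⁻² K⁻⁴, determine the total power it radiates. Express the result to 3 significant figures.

P ≈ 199 W

Wien's law: T = b/λ_max = 2.898×10⁻³/8.814×10⁻⁷ = 3287.95 K.
Lateral area A = 2πrL = 2π×6.85×10⁻⁴×0.0221 = 9.51180×10⁻⁵ m².
Then P = εσAT⁴ = 0.316×5.670×10⁻⁸×9.51180×10⁻⁵×(3287.95)⁴ = 199 W.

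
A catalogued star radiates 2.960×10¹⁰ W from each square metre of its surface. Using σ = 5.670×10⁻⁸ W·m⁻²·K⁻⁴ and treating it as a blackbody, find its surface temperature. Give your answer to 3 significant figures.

I = σT⁴, so T = (I/σ)^(1/4) = (2.960×10¹⁰/(5.670×10⁻⁸))^(1/4) = 2.69×10⁴ K.

T ≈ 2.69×10⁴ K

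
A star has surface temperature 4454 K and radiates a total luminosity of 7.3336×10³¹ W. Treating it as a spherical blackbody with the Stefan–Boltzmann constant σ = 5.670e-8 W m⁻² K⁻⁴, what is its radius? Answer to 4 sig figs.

R ≈ 5.114×10¹¹ m

L = 4πR²σT⁴ ⇒ R = √(L/(4πσT⁴)).
σT⁴ = 2.23143×10⁷ W/m², so R = √(7.3336×10³¹/(4π×2.23143×10⁷)) = 5.114×10¹¹ m.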